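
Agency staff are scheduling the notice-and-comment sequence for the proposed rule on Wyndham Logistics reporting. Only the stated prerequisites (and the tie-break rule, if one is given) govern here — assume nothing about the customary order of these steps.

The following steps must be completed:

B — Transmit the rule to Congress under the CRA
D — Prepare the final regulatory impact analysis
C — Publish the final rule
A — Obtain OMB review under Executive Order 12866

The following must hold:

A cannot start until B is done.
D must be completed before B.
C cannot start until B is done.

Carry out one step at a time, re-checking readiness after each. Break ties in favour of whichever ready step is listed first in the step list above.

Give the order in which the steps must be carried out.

D → B → C → A

D has no prerequisites → D first.
B needed D, now all done → B.
Ready: C and A. C is listed earlier → C.
Next only A has its prerequisites met → A.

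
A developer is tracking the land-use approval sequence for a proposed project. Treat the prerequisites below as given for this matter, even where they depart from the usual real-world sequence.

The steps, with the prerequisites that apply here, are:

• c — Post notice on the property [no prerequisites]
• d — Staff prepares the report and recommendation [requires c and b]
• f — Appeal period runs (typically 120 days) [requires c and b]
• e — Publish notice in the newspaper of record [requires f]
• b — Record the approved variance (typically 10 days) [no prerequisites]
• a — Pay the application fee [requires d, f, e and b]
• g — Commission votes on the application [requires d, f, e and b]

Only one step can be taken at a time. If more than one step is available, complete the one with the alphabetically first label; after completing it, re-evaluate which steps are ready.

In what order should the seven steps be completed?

b c d f e a g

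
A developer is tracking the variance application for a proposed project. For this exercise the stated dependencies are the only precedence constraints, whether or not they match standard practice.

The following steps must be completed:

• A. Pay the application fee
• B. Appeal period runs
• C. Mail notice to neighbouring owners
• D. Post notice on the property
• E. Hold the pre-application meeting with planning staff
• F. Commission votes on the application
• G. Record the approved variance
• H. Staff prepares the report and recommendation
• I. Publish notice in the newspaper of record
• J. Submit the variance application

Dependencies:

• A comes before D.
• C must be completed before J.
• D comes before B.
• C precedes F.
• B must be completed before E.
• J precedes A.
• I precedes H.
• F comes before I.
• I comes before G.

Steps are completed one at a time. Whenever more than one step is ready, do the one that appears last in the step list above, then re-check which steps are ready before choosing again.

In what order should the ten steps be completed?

Only C has no prerequisites, so it is first.
Ready: J and F. J is listed later → J.
A now also ready, so the ready set is {F, A}; F is listed later → F.
Now I and A have their prerequisites met. I is listed later, so I next.
H and G now also ready, so the ready set is {H, G, A}; H is listed later → H.
Ready: G and A. G is listed later → G.
That leaves A as the only ready step → A.
Next only D has its prerequisites met → D.
B needed D, now all done → B.
E is the only step now ready → E.

C, J, F, I, H, G, A, D, B, E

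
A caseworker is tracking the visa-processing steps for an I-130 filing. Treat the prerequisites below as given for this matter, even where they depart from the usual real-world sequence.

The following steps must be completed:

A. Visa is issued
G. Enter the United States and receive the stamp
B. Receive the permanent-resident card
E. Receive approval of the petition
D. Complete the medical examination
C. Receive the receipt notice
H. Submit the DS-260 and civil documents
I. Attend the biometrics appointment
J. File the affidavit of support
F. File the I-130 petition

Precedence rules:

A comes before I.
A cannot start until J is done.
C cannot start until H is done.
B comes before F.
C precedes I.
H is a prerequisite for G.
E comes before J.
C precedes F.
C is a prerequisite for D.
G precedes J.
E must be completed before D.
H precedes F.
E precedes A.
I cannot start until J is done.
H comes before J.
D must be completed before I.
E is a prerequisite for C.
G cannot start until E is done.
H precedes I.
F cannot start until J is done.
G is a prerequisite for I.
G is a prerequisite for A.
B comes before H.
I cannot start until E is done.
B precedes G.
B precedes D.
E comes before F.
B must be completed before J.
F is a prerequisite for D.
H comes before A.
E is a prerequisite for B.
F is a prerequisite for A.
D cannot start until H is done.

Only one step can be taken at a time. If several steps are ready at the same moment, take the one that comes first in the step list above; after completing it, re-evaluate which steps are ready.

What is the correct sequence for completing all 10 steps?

E → B → H → G → C → J → F → A → D → I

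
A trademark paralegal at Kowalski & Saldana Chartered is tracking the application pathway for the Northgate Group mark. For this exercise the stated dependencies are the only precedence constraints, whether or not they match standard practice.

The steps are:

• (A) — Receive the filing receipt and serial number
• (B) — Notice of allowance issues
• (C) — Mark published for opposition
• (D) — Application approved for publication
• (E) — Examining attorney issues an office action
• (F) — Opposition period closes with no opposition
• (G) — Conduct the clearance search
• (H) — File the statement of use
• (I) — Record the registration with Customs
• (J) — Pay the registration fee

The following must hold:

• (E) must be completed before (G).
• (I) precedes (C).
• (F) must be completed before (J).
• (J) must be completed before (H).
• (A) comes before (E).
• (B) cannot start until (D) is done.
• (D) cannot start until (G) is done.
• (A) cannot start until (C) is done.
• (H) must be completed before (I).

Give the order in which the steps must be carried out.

(F) (J) (H) (I) (C) (A) (E) (G) (D) (B)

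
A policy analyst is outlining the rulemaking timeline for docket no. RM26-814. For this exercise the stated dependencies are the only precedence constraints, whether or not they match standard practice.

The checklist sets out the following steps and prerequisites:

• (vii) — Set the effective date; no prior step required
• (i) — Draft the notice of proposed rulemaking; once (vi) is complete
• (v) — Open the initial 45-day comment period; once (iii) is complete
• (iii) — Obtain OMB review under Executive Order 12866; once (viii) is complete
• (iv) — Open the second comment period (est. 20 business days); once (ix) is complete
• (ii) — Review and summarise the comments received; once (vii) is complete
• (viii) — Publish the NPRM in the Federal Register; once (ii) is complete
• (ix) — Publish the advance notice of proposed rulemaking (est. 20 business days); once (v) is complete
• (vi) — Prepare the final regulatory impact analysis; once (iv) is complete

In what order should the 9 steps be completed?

(vii) is the only step with nothing outstanding, so it goes first.
(ii) is the only step now ready → (ii).
(viii) needed (ii), now all done → (viii).
(iii) needed (viii), now all done → (iii).
(v) needed (iii), now all done → (v).
Next only (ix) has its prerequisites met → (ix).
Next only (iv) has its prerequisites met → (iv).
Next only (vi) has its prerequisites met → (vi).
Next only (i) has its prerequisites met → (i).

(vii) → (ii) → (viii) → (iii) → (v) → (ix) → (iv) → (vi) → (i)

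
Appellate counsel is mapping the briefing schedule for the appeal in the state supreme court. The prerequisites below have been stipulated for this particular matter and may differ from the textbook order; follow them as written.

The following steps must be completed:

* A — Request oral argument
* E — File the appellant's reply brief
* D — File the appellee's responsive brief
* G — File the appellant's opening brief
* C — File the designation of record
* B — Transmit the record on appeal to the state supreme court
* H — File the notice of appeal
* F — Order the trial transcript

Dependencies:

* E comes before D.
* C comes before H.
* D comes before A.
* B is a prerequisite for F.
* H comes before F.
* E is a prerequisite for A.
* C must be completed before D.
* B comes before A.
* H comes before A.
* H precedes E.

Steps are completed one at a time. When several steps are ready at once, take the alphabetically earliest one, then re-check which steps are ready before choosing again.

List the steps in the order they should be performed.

B C G H E D A F

B, C and G have no prerequisites; B has the earlier label, so B is first.
Ready: C and G. C has the earlier label → C.
Now G and H have their prerequisites met. G has the earlier label, so G next.
Next only H has its prerequisites met → H.
Now E and F have their prerequisites met. E has the earlier label, so E next.
D now also ready, so the ready set is {D, F}; D has the earlier label → D.
A now also ready, so the ready set is {A, F}; A has the earlier label → A.
Next only F has its prerequisites met → F.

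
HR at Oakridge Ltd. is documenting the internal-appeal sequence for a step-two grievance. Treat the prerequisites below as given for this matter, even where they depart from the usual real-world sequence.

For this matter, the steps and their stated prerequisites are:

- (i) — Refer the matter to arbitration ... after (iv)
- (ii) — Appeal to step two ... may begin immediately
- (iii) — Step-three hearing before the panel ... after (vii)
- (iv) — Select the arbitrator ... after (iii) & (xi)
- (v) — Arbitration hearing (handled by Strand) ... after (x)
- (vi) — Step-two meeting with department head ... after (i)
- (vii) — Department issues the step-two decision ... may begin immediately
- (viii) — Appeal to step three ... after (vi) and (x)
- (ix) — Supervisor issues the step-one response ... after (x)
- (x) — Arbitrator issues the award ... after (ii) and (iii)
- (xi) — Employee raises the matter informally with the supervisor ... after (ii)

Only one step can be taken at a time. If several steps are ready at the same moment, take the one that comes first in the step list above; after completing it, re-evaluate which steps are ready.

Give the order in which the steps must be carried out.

(ii) (vii) (iii) (x) (v) (ix) (xi) (iv) (i) (vi) (viii)

(ii) and (vii) have no prerequisites; (ii) is listed earlier, so (ii) is first.
(xi) now also ready, so the ready set is {(vii), (xi)}; (vii) is listed earlier → (vii).
(iii) and (xi) are both available; (iii) is listed earlier → (iii).
(x) and (xi) are both available; (x) is listed earlier → (x).
(v), (ix) and (xi) are all available; (v) is listed earlier → (v).
Now (ix) and (xi) have their prerequisites met. (ix) is listed earlier, so (ix) next.
That leaves (xi) as the only ready step → (xi).
(iv) is the only step now ready → (iv).
(i) needed (iv), now all done → (i).
That leaves (vi) as the only ready step → (vi).
That leaves (viii) as the only ready step → (viii).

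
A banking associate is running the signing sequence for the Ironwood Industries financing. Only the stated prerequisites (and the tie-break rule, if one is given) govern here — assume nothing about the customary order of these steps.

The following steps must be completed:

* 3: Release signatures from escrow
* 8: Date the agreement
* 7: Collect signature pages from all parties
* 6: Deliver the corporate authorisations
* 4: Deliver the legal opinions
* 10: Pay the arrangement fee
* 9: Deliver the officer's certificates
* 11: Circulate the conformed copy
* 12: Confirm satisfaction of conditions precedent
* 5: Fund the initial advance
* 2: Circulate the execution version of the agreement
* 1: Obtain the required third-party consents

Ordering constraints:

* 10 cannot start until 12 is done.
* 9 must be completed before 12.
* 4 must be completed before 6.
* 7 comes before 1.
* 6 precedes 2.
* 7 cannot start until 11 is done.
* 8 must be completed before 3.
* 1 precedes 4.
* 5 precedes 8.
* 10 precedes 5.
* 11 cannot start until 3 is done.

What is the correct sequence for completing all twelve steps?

9 is the only step with nothing outstanding, so it goes first.
12 needed 9, now all done → 12.
10 needed 12, now all done → 10.
5 needed 10, now all done → 5.
Next only 8 has its prerequisites met → 8.
That leaves 3 as the only ready step → 3.
11 is the only step now ready → 11.
Next only 7 has its prerequisites met → 7.
1 needed 7, now all done → 1.
4 needed 1, now all done → 4.
Next only 6 has its prerequisites met → 6.
2 is the only step now ready → 2.

9 → 12 → 10 → 5 → 8 → 3 → 11 → 7 → 1 → 4 → 6 → 2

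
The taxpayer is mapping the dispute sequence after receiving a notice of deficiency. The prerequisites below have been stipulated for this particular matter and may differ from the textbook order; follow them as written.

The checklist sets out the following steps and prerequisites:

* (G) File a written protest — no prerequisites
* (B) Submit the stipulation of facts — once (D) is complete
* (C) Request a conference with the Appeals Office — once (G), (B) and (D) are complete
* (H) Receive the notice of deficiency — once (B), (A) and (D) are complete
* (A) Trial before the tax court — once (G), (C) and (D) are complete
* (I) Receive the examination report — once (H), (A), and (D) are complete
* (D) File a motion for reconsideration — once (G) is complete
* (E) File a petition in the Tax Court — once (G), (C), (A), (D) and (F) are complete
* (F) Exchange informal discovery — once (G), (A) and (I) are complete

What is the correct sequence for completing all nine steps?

(G) has no prerequisites → (G) first.
That leaves (D) as the only ready step → (D).
Next only (B) has its prerequisites met → (B).
(C) needed (G), (B) and (D), now all done → (C).
Next only (A) has its prerequisites met → (A).
(H) needed (B), (A) and (D), now all done → (H).
Next only (I) has its prerequisites met → (I).
(F) needed (G), (A) and (I), now all done → (F).
(E) is the only step now ready → (E).

(G) (D) (B) (C) (A) (H) (I) (F) (E)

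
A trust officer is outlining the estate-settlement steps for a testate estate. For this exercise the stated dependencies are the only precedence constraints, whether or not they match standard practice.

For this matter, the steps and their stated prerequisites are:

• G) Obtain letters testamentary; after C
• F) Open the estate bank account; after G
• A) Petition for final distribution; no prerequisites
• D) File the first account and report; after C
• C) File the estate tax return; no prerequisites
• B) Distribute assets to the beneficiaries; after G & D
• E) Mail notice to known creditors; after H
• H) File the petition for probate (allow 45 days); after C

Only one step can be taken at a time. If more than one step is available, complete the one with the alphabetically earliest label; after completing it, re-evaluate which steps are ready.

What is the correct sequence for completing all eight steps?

A, C, D, G, B, F, H, E

Nothing is required for A and C. A has the earlier label → A first.
Next only C has its prerequisites met → C.
Now D, G and H have their prerequisites met. D has the earlier label, so D next.
Ready: G and H. G has the earlier label → G.
Now B, F and H have their prerequisites met. B has the earlier label, so B next.
Now F and H have their prerequisites met. F has the earlier label, so F next.
H is the only step now ready → H.
That leaves E as the only ready step → E.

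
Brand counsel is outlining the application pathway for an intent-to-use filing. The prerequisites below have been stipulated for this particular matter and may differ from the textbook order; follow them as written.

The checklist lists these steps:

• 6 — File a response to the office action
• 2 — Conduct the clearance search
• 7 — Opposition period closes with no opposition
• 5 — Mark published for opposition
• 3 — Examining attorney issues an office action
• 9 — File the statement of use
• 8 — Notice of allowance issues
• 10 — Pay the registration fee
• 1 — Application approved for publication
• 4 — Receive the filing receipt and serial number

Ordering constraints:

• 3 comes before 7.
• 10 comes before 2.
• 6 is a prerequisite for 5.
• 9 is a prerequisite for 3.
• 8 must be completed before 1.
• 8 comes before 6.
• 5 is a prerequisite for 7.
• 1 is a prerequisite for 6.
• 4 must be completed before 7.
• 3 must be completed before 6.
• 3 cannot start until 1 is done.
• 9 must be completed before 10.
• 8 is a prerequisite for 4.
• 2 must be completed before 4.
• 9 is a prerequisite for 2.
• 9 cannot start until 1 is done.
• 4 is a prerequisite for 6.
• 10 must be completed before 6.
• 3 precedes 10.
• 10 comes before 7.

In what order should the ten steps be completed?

8, 1, 9, 3, 10, 2, 4, 6, 5, 7

8 has no prerequisites → 8 first.
Next only 1 has its prerequisites met → 1.
9 is the only step now ready → 9.
That leaves 3 as the only ready step → 3.
10 needed 3 and 9, now all done → 10.
That leaves 2 as the only ready step → 2.
4 needed 2 and 8, now all done → 4.
6 is the only step now ready → 6.
Next only 5 has its prerequisites met → 5.
7 needed 5, 3, 10 and 4, now all done → 7.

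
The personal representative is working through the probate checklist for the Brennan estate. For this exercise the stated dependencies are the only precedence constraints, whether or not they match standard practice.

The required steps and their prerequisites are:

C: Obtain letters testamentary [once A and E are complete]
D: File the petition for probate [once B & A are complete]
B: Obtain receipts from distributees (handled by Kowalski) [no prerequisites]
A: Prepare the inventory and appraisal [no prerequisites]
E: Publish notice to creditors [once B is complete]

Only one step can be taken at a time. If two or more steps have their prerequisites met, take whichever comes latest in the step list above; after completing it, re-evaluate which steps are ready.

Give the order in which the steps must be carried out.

A and B have no prerequisites; A is listed later, so A is first.
Next only B has its prerequisites met → B.
E and D are both available; E is listed later → E.
D and C are both available; D is listed later → D.
That leaves C as the only ready step → C.

A, B, E, D, C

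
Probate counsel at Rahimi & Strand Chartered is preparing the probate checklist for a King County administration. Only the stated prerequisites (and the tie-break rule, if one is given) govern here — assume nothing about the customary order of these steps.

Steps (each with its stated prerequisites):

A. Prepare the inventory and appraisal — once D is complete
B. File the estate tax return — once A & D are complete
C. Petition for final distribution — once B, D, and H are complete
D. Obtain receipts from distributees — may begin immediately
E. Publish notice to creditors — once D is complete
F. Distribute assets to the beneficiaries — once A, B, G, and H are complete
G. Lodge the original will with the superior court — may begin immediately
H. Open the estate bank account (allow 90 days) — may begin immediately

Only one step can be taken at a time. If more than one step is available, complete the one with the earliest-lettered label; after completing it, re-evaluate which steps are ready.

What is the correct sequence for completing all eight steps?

D, G and H have no prerequisites; D has the earlier label, so D is first.
A, E, G and H are all available; A has the earlier label → A.
B now also ready, so the ready set is {B, E, G, H}; B has the earlier label → B.
Now E, G and H have their prerequisites met. E has the earlier label, so E next.
Ready: G and H. G has the earlier label → G.
H is the only step now ready → H.
Now C and F have their prerequisites met. C has the earlier label, so C next.
F needed A, B, G and H, now all done → F.

D, A, B, E, G, H, C, F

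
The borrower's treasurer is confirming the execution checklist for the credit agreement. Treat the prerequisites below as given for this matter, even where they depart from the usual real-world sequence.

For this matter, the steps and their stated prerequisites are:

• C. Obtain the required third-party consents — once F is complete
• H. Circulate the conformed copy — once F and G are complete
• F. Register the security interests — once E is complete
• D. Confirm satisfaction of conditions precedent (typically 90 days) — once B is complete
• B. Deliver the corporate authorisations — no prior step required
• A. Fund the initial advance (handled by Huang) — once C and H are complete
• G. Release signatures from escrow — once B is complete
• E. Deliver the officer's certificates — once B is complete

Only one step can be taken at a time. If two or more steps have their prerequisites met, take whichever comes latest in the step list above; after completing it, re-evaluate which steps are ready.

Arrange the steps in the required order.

B E G D F H C A

B is the only step with nothing outstanding, so it goes first.
E, G and D are all available; E is listed later → E.
Ready: G, D and F. G is listed later → G.
D and F are both available; D is listed later → D.
F needed E, now all done → F.
H and C are both available; H is listed later → H.
C is the only step now ready → C.
That leaves A as the only ready step → A.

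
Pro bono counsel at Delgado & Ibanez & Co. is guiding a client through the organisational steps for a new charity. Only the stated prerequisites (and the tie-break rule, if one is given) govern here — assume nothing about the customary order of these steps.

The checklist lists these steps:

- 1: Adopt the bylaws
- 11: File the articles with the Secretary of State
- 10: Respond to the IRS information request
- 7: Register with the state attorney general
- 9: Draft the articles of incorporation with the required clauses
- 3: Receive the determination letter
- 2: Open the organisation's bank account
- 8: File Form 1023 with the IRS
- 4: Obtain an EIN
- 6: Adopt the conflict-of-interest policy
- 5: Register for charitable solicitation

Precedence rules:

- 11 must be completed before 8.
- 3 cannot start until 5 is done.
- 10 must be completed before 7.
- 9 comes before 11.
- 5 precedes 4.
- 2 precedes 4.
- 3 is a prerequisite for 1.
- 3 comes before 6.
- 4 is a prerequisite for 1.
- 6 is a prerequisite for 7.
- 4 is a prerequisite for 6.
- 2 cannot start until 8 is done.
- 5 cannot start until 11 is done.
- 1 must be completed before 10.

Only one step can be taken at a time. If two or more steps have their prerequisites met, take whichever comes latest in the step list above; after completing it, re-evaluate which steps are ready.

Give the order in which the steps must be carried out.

9, 11, 5, 8, 2, 4, 3, 6, 1, 10, 7

9 has no prerequisites → 9 first.
11 is the only step now ready → 11.
Now 5 and 8 have their prerequisites met. 5 is listed later, so 5 next.
Now 8 and 3 have their prerequisites met. 8 is listed later, so 8 next.
2 now also ready, so the ready set is {2, 3}; 2 is listed later → 2.
4 now also ready, so the ready set is {4, 3}; 4 is listed later → 4.
That leaves 3 as the only ready step → 3.
Now 6 and 1 have their prerequisites met. 6 is listed later, so 6 next.
1 is the only step now ready → 1.
10 needed 1, now all done → 10.
That leaves 7 as the only ready step → 7.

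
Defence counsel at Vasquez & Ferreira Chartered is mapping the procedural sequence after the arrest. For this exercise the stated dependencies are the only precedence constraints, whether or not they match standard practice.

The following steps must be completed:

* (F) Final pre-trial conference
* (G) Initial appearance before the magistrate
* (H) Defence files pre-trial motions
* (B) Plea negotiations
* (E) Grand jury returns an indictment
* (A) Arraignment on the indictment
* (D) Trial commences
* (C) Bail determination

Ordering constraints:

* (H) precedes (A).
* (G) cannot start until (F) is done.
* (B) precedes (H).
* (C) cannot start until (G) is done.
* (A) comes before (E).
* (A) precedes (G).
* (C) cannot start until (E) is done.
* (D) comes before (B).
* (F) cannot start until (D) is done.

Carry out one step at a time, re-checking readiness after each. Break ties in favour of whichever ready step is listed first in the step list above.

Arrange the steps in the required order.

(D) → (F) → (B) → (H) → (A) → (G) → (E) → (C)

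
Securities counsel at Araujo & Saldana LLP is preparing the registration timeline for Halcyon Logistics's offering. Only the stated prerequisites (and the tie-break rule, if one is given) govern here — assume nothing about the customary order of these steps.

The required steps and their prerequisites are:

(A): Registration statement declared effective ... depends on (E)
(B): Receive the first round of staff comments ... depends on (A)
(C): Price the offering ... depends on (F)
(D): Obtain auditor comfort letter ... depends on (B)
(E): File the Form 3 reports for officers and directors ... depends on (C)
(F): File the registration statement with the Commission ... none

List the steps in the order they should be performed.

(F) (C) (E) (A) (B) (D)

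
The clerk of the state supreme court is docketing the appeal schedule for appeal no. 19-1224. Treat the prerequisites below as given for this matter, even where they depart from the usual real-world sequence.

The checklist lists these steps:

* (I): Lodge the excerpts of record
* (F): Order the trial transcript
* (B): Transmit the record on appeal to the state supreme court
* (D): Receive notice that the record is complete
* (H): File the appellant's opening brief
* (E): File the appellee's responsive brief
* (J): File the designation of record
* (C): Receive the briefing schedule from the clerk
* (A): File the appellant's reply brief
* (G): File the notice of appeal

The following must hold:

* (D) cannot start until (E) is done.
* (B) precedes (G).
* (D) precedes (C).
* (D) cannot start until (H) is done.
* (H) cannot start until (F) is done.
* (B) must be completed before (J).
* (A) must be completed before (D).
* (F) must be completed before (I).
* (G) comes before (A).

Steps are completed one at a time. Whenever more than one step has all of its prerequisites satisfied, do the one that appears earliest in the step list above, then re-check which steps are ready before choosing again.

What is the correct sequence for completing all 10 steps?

(F), (I), (B), (H), (E), (J), (G), (A), (D), (C)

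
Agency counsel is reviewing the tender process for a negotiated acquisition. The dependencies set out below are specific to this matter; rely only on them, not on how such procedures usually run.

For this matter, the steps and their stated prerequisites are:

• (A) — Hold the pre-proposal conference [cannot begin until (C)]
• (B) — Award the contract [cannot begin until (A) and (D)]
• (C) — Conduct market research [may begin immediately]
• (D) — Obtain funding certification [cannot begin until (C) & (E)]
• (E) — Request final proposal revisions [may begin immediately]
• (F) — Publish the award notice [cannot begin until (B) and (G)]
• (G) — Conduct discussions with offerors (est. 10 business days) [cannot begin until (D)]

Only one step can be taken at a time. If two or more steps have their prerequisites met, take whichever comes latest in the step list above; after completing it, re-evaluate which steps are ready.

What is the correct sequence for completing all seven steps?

(E), (C), (D), (G), (A), (B), (F)

Nothing is required for (E) and (C). (E) is listed later → (E) first.
That leaves (C) as the only ready step → (C).
Now (D) and (A) have their prerequisites met. (D) is listed later, so (D) next.
(G) now also ready, so the ready set is {(G), (A)}; (G) is listed later → (G).
Next only (A) has its prerequisites met → (A).
(B) needed (D) and (A), now all done → (B).
That leaves (F) as the only ready step → (F).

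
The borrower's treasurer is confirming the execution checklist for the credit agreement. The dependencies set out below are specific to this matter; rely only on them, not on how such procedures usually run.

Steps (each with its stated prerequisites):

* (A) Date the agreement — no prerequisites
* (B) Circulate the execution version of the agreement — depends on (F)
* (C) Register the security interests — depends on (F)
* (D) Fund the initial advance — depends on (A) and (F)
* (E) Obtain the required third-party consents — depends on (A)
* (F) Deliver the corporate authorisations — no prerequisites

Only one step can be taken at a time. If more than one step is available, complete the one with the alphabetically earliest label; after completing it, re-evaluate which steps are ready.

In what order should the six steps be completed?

(A), (E), (F), (B), (C), (D)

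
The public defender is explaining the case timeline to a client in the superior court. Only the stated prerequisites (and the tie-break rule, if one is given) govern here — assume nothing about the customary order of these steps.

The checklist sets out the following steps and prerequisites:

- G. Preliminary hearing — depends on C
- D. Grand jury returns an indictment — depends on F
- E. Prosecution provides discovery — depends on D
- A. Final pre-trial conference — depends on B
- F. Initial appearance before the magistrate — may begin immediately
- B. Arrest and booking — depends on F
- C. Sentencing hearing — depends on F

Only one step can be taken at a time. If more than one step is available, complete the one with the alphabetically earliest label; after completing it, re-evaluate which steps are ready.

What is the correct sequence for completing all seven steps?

Only F has no prerequisites, so it is first.
Now B, C and D have their prerequisites met. B has the earlier label, so B next.
Now A, C and D have their prerequisites met. A has the earlier label, so A next.
Ready: C and D. C has the earlier label → C.
G now also ready, so the ready set is {D, G}; D has the earlier label → D.
Now E and G have their prerequisites met. E has the earlier label, so E next.
G needed C, now all done → G.

F, B, A, C, D, E, G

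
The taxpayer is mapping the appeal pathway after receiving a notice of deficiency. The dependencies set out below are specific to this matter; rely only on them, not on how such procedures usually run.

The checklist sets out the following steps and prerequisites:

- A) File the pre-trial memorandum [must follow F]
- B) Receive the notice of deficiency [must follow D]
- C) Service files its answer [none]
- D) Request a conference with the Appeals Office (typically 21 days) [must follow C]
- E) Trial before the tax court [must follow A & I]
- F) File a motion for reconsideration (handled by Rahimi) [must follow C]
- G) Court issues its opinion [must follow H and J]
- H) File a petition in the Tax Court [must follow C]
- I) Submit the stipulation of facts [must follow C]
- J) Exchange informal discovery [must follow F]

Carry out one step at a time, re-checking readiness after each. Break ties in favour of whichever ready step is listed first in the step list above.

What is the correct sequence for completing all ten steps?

C D B F A H I E J G

C has no prerequisites → C first.
Now D, F, H and I have their prerequisites met. D is listed earlier, so D next.
B now also ready, so the ready set is {B, F, H, I}; B is listed earlier → B.
F, H and I are all available; F is listed earlier → F.
A and J now also ready, so the ready set is {A, H, I, J}; A is listed earlier → A.
Ready: H, I and J. H is listed earlier → H.
Now I and J have their prerequisites met. I is listed earlier, so I next.
Ready: E and J. E is listed earlier → E.
That leaves J as the only ready step → J.
G needed H and J, now all done → G.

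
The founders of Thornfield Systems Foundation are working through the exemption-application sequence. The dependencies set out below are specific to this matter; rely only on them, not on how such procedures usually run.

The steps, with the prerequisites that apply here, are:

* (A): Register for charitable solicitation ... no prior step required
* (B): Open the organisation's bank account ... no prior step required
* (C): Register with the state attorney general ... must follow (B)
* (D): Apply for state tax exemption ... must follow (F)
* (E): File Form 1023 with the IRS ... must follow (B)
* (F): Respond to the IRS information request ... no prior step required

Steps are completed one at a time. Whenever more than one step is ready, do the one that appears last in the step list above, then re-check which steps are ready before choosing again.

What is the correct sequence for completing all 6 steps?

(F), (B) and (A) have no prerequisites; (F) is listed later, so (F) is first.
(D) now also ready, so the ready set is {(D), (B), (A)}; (D) is listed later → (D).
Now (B) and (A) have their prerequisites met. (B) is listed later, so (B) next.
Now (E), (C) and (A) have their prerequisites met. (E) is listed later, so (E) next.
Ready: (C) and (A). (C) is listed later → (C).
Next only (A) has its prerequisites met → (A).

(F) (D) (B) (E) (C) (A)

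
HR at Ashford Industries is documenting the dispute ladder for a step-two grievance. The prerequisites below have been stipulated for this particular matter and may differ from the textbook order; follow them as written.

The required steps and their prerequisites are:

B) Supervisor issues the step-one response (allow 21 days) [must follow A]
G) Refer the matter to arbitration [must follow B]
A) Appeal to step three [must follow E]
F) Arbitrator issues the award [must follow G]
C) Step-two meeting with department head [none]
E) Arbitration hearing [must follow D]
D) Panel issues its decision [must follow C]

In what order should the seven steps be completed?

C D E A B G F

C is the only step with nothing outstanding, so it goes first.
That leaves D as the only ready step → D.
That leaves E as the only ready step → E.
A needed E, now all done → A.
Next only B has its prerequisites met → B.
G needed B, now all done → G.
F needed G, now all done → F.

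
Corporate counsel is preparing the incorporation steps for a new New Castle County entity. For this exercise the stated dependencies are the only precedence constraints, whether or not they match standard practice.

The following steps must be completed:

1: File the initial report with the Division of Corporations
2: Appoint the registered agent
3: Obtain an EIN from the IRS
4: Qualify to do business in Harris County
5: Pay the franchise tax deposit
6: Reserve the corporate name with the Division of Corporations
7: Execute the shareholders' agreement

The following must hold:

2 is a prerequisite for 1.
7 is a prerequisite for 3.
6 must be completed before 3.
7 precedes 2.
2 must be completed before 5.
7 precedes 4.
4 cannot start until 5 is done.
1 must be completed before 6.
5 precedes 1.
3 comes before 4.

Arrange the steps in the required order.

7 → 2 → 5 → 1 → 6 → 3 → 4

7 is the only step with nothing outstanding, so it goes first.
Next only 2 has its prerequisites met → 2.
That leaves 5 as the only ready step → 5.
1 is the only step now ready → 1.
6 needed 1, now all done → 6.
3 needed 6 and 7, now all done → 3.
That leaves 4 as the only ready step → 4.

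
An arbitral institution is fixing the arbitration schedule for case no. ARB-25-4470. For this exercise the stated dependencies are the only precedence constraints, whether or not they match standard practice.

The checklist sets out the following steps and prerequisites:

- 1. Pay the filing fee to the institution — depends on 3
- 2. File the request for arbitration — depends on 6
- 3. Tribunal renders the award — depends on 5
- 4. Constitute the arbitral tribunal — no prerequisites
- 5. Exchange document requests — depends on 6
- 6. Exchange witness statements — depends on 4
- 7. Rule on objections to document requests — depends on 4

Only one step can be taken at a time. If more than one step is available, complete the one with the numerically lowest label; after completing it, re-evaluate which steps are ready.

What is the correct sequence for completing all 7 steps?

Only 4 has no prerequisites, so it is first.
Ready: 6 and 7. 6 has the earlier label → 6.
2 and 5 now also ready, so the ready set is {2, 5, 7}; 2 has the earlier label → 2.
5 and 7 are both available; 5 has the earlier label → 5.
3 now also ready, so the ready set is {3, 7}; 3 has the earlier label → 3.
1 now also ready, so the ready set is {1, 7}; 1 has the earlier label → 1.
Next only 7 has its prerequisites met → 7.

4, 6, 2, 5, 3, 1, 7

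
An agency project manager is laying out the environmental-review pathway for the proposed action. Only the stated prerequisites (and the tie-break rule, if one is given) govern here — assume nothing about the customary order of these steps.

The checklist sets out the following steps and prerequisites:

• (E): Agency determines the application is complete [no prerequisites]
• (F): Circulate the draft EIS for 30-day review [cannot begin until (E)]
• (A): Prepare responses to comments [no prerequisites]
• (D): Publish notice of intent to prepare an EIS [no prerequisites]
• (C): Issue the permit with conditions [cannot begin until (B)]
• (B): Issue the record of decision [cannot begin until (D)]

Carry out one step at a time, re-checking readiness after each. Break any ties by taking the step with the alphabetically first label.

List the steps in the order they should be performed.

(A) (D) (B) (C) (E) (F)

(A), (D) and (E) have no prerequisites; (A) has the earlier label, so (A) is first.
(D) and (E) are both available; (D) has the earlier label → (D).
Now (B) and (E) have their prerequisites met. (B) has the earlier label, so (B) next.
Now (C) and (E) have their prerequisites met. (C) has the earlier label, so (C) next.
Next only (E) has its prerequisites met → (E).
That leaves (F) as the only ready step → (F).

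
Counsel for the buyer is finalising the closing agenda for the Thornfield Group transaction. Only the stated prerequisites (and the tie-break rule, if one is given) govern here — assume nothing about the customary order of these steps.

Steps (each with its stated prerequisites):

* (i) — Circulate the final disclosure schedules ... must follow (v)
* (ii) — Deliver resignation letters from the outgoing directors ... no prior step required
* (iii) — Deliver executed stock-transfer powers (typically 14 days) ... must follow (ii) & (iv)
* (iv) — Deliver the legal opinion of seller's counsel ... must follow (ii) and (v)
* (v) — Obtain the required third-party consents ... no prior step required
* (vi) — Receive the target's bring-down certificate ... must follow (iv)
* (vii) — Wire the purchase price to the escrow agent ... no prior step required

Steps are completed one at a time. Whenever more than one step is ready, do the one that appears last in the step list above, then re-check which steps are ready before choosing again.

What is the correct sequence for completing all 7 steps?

(vii), (v), (ii), (iv), (vi), (iii), (i)

Nothing is required for (vii), (v) and (ii). (vii) is listed later → (vii) first.
Ready: (v) and (ii). (v) is listed later → (v).
(ii) and (i) are both available; (ii) is listed later → (ii).
(iv) now also ready, so the ready set is {(iv), (i)}; (iv) is listed later → (iv).
Now (vi), (iii) and (i) have their prerequisites met. (vi) is listed later, so (vi) next.
Ready: (iii) and (i). (iii) is listed later → (iii).
(i) needed (v), now all done → (i).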